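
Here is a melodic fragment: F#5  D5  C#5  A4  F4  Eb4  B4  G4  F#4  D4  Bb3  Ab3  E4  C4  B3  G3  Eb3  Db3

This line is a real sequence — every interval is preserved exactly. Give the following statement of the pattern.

A3 F3 E3 C3 Ab2 Gb2

The 6-note cells begin on F#5, B4, E4 — each down a 5th from the last.
From A3 the exact shape gives A3 F3 E3 C3 Ab2 Gb2.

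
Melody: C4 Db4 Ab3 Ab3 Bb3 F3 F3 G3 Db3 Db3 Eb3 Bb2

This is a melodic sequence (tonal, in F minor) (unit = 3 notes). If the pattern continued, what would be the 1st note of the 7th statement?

Eb2

Grouping in 3s, the 1st note of each cell is C4, Ab3, F3, Db3.
Extending down a 3rd: Bb2 → G2 → Eb2.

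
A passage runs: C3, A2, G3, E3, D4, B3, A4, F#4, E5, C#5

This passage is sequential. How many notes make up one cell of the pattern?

2

10 notes total. Splitting into 5 groups of 2:
C3 A2 | G3 E3 | D4 B3 | A4 F#4 | E5 C#5
Every group is a transposition up a 5th of the one before; no shorter unit works.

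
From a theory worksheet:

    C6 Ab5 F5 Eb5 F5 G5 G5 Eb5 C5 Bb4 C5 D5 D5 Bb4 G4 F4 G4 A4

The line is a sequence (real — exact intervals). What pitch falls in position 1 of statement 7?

F#3

Grouping in 6s, the 1st note of each cell is C6, G5, D5.
Each moves down a 4th. Continuing: A4 → E4 → B3 → F#3.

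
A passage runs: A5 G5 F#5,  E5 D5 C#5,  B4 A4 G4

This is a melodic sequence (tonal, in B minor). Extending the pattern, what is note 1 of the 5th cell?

With 3-note cells, note 1 of each statement runs A5, E5, B4.
Carrying that down a 4th forward: F#4 → C#4.

C#4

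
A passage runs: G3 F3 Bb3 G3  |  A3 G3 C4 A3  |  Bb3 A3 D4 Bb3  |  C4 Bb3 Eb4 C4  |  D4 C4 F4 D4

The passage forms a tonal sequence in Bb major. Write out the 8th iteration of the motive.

Unit = 4 notes; the statements start on G3, A3, Bb3, C4, D4, moving up a 2nd each time.
Carrying on: Eb4 → F4 → G4.
So cell 8 is G4 F4 Bb4 G4.

G4 F4 Bb4 G4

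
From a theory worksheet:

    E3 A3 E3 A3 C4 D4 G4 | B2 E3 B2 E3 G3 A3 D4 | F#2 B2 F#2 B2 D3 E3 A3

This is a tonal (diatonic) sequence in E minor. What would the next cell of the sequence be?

C2 F#2 C2 F#2 A2 B2 E3

Taking 7-note groups, the heads are E3, B2, F#2: the pattern moves down a 4th.
From C2 the diatonic shape gives C2 F#2 C2 F#2 A2 B2 E3.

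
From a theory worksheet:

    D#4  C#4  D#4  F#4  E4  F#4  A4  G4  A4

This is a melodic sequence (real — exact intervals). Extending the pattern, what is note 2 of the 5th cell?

Db5

The unit is 3 notes. Position-2 pitches of the 3 shown cells: C#4, E4, G4.
Each moves up a 3rd. Continuing: Bb4 → Db5.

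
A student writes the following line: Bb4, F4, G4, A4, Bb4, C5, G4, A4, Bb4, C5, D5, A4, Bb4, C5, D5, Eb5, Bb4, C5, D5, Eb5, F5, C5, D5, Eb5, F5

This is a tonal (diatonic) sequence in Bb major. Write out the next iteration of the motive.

G5 D5 Eb5 F5 G5

Taking 5-note groups, the heads are Bb4, C5, D5, Eb5, F5: the pattern moves up a 2nd.
Statement 6 starts on G5 and keeps the same diatonic contour: G5 D5 Eb5 F5 G5.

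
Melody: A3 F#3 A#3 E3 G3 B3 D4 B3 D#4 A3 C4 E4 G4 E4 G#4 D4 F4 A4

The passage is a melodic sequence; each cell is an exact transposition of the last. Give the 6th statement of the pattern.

The 6-note cells begin on A3, D4, G4 — each up a 4th from the last.
Extending up a 4th: C5 → F5 → Bb5.
Statement 6 starts on Bb5 and keeps the same exact contour: Bb5 G5 B5 F5 Ab5 C6.

Bb5 G5 B5 F5 Ab5 C6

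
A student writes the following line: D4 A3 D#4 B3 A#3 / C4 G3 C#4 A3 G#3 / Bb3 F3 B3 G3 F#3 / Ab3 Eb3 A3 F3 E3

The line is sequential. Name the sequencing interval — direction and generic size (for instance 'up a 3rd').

The 5-note cells begin on D4, C4, Bb3, Ab3 — each down a 2nd from the last.
D4 to C4 is down a 2nd.

down a 2nd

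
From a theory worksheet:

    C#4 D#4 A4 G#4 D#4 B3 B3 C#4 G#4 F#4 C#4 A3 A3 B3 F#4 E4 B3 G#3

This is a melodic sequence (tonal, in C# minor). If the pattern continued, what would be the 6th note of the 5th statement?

With 6-note cells, note 6 of each statement runs B3, A3, G#3.
Extending down a 2nd: F#3 → E3.

E3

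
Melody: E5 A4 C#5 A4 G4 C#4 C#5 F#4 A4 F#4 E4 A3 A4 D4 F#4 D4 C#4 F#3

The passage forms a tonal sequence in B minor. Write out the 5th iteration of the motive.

D4 G3 B3 G3 F#3 B2

Unit = 6 notes; the statements start on E5, C#5, A4, moving down a 3rd each time.
Carrying on: F#4 → D4.
Statement 5 starts on D4 and keeps the same diatonic contour: D4 G3 B3 G3 F#3 B2.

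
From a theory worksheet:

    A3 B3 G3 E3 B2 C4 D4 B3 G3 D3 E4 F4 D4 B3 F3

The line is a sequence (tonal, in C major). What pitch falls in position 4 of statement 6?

With 5-note cells, note 4 of each statement runs E3, G3, B3.
Each moves up a 3rd. Continuing: D4 → F4 → A4.

A4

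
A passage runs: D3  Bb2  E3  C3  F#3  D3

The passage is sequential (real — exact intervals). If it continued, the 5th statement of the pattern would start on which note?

A#3

Unit = 2 notes; the statements start on D3, E3, F#3, moving up a 2nd each time.
Continuing: G#3 → A#3. Statement 5 starts on A#3.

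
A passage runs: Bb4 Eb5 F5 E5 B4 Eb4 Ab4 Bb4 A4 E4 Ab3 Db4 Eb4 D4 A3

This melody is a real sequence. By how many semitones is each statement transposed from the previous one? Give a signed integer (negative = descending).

Taking 5-note groups, the heads are Bb4, Eb4, Ab3: the pattern moves down a 5th.
Bb4→Eb4 is 63 − 70 = -7 semitones.

-7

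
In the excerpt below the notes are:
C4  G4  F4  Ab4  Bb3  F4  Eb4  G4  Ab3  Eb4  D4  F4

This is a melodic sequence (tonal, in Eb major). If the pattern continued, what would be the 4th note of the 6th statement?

C4

With 4-note cells, note 4 of each statement runs Ab4, G4, F4.
Each moves down a 2nd. Continuing: Eb4 → D4 → C4.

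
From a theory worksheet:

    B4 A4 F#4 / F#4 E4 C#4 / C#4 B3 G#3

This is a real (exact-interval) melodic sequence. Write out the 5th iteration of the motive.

D#3 C#3 A#2

With a 3-note motive the entries are B4, F#4, C#4, each down a 4th from the previous.
Extending down a 4th: G#3 → D#3.
From D#3 the exact shape gives D#3 C#3 A#2.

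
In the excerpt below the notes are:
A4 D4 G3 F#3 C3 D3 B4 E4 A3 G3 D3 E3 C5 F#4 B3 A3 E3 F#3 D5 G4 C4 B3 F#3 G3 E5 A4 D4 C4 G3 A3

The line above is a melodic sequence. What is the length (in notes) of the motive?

There are 30 notes; a 6-note unit gives 5 cells:
A4 D4 G3 F#3 C3 D3 | B4 E4 A3 G3 D3 E3 | C5 F#4 B3 A3 E3 F#3 | D5 G4 C4 B3 F#3 G3 | E5 A4 D4 C4 G3 A3
Every group is a transposition up a 2nd of the one before; no shorter unit works.

6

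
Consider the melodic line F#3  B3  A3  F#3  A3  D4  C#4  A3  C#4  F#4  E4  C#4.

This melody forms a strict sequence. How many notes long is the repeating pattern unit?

4

Try groups of 4 (3 cells in 12 notes):
F#3 B3 A3 F#3 | A3 D4 C#4 A3 | C#4 F#4 E4 C#4
Each cell is the previous one up a 3rd — so the unit is 4 notes.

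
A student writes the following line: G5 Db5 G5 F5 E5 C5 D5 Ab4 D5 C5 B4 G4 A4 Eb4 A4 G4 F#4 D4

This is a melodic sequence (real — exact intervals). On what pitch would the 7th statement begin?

The 6-note cells begin on G5, D5, A4 — each down a 4th from the last.
Extending the heads down a 4th: E4 → B3 → F#3 → C#3.

C#3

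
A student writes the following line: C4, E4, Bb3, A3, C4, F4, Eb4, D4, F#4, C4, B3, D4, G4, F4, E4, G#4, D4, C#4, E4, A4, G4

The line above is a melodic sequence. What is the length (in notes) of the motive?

Try groups of 7 (3 cells in 21 notes):
C4 E4 Bb3 A3 C4 F4 Eb4 | D4 F#4 C4 B3 D4 G4 F4 | E4 G#4 D4 C#4 E4 A4 G4
That's a consistent up a 2nd shift per cell, and no other grouping gives one.

7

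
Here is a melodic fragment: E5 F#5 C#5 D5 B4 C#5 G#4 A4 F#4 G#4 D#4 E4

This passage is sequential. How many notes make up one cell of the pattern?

12 notes total. Splitting into 3 groups of 4:
E5 F#5 C#5 D5 | B4 C#5 G#4 A4 | F#4 G#4 D#4 E4
Each cell is the previous one down a 4th — so the unit is 4 notes.

4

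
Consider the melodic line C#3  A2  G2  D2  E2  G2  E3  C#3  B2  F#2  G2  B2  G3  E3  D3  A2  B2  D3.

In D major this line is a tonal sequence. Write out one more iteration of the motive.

Unit = 6 notes; the statements start on C#3, E3, G3, moving up a 3rd each time.
From B3 the diatonic shape gives B3 G3 F#3 C#3 D3 F#3.

B3 G3 F#3 C#3 D3 F#3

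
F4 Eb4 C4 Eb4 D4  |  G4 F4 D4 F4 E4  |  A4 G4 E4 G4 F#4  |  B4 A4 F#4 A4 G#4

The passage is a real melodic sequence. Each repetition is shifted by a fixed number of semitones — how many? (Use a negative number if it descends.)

2

With a 5-note motive the entries are F4, G4, A4, B4, each up a 2nd from the previous.
F4→G4 is 67 − 65 = 2 semitones.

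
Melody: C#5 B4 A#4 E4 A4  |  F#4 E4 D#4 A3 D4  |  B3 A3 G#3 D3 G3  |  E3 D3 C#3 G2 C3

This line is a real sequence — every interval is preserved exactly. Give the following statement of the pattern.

A2 G2 F#2 C2 F2

Unit = 5 notes; the statements start on C#5, F#4, B3, E3, moving down a 5th each time.
Statement 5 starts on A2 and keeps the same exact contour: A2 G2 F#2 C2 F2.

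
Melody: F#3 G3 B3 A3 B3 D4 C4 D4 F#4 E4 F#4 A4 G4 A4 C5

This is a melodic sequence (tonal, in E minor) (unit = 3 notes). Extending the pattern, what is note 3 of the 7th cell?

Grouping in 3s, the 3rd note of each cell is B3, D4, F#4, A4, C5.
Carrying that up a 3rd forward: E5 → G5.

G5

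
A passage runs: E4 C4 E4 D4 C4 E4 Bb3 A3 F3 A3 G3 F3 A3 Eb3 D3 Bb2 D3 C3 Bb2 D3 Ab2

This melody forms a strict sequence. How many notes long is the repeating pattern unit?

Try groups of 7 (3 cells in 21 notes):
E4 C4 E4 D4 C4 E4 Bb3 | A3 F3 A3 G3 F3 A3 Eb3 | D3 Bb2 D3 C3 Bb2 D3 Ab2
That's a consistent down a 5th shift per cell, and no other grouping gives one.

7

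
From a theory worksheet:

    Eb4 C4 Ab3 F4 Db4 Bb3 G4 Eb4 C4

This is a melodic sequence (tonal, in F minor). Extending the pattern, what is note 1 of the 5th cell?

Bb4

With 3-note cells, note 1 of each statement runs Eb4, F4, G4.
Extending up a 2nd: Ab4 → Bb4.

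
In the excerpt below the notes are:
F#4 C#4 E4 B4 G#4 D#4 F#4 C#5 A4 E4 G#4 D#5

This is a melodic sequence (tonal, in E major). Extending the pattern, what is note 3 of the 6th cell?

C#5

Grouping in 4s, the 3rd note of each cell is E4, F#4, G#4.
Carrying that up a 2nd forward: A4 → B4 → C#5.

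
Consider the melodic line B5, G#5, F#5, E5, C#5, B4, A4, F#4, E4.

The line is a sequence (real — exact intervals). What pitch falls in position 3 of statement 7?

Grouping in 3s, the 3rd note of each cell is F#5, B4, E4.
Extending down a 5th: A3 → D3 → G2 → C2.

C2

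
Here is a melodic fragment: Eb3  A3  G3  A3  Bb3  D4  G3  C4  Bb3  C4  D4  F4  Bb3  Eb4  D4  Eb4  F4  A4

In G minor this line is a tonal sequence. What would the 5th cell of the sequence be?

With a 6-note motive the entries are Eb3, G3, Bb3, each up a 3rd from the previous.
Carrying on: D4 → F4.
Statement 5 starts on F4 and keeps the same diatonic contour: F4 Bb4 A4 Bb4 C5 Eb5.

F4 Bb4 A4 Bb4 C5 Eb5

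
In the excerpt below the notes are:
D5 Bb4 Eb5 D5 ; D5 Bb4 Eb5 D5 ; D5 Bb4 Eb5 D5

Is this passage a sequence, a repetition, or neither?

Each 4-note cell is identical (D5 Bb4 Eb5 D5), restated at the same pitch.

repetition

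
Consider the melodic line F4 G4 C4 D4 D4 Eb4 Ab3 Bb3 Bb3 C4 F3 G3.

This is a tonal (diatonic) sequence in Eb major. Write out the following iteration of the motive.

Taking 4-note groups, the heads are F4, D4, Bb3: the pattern moves down a 3rd.
From G3 the diatonic shape gives G3 Ab3 D3 Eb3.

G3 Ab3 D3 Eb3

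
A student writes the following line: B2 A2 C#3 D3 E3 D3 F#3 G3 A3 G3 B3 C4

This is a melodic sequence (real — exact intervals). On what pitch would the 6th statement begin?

Unit = 4 notes; the statements start on B2, E3, A3, moving up a 4th each time.
Continuing: D4 → G4 → C5. Statement 6 starts on C5.

C5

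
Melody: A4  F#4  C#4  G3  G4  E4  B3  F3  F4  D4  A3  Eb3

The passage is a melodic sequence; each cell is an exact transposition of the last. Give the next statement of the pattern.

The 4-note cells begin on A4, G4, F4 — each down a 2nd from the last.
So cell 4 is Eb4 C4 G3 Db3.

Eb4 C4 G3 Db3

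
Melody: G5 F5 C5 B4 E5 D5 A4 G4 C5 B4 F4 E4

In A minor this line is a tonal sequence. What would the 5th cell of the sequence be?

F4 E4 B3 A3

With a 4-note motive the entries are G5, E5, C5, each down a 3rd from the previous.
Carrying on: A4 → F4.
From F4 the diatonic shape gives F4 E4 B3 A3.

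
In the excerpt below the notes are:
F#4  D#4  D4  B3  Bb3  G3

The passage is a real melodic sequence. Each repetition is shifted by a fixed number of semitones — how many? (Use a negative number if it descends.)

Unit = 2 notes; the statements start on F#4, D4, Bb3, moving down a 3rd each time.
Counting half-steps from F#4 to D4: -4.

-4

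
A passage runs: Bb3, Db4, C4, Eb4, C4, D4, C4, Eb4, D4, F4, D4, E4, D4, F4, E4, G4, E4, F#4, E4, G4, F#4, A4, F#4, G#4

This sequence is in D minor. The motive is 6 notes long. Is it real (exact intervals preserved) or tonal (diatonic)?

real

Each cell has the same semitone pattern (3, -1, 3, -3, 2) — intervals are preserved exactly.
And Db4 lies outside D minor, so the sequence is real rather than tonal.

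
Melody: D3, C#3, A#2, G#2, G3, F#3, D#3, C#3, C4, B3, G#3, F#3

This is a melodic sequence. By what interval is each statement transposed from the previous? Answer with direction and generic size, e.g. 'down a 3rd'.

Taking 4-note groups, the heads are D3, G3, C4: the pattern moves up a 4th.
D3 to G3 is up a 4th.

up a 4th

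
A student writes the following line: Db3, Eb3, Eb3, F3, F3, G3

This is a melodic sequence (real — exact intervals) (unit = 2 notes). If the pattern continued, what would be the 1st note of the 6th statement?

Grouping in 2s, the 1st note of each cell is Db3, Eb3, F3.
Carrying that up a 2nd forward: G3 → A3 → B3.

B3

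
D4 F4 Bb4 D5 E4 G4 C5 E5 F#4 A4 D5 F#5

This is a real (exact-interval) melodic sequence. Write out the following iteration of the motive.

G#4 B4 E5 G#5

Unit = 4 notes; the statements start on D4, E4, F#4, moving up a 2nd each time.
From G#4 the exact shape gives G#4 B4 E5 G#5.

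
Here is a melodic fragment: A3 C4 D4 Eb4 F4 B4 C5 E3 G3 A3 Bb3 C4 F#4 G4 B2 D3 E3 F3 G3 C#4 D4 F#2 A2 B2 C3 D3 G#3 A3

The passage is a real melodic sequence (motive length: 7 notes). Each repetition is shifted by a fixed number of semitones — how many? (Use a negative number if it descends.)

With a 7-note motive the entries are A3, E3, B2, F#2, each down a 4th from the previous.
Counting half-steps from A3 to E3: -5.

-5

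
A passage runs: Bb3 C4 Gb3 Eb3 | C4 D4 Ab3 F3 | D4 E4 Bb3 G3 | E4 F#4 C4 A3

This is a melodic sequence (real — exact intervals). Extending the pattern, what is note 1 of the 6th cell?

Grouping in 4s, the 1st note of each cell is Bb3, C4, D4, E4.
Extending up a 2nd: F#4 → G#4.

G#4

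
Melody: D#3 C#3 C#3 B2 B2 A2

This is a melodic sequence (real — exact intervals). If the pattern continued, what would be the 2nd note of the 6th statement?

With 2-note cells, note 2 of each statement runs C#3, B2, A2.
Extending down a 2nd: G2 → F2 → Eb2.

Eb2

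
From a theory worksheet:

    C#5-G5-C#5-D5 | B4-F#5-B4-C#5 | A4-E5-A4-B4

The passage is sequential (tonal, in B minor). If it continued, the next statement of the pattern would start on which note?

With a 4-note motive the entries are C#5, B4, A4, each down a 2nd from the previous.
The next head, down a 2nd from A4, is G4.

G4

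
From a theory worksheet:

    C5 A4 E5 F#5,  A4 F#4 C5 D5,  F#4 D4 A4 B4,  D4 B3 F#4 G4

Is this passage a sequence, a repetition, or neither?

Each 4-note cell is the previous one transposed down a 3rd.

sequence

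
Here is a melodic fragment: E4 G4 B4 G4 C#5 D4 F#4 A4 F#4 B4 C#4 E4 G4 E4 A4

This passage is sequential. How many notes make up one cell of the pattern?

There are 15 notes; a 5-note unit gives 3 cells:
E4 G4 B4 G4 C#5 | D4 F#4 A4 F#4 B4 | C#4 E4 G4 E4 A4
That's a consistent down a 2nd shift per cell, and no other grouping gives one.

5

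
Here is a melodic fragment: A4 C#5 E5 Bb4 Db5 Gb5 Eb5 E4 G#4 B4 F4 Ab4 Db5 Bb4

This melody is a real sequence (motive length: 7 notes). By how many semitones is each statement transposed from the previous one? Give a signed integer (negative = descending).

-5

The 7-note cells begin on A4, E4 — each down a 4th from the last.
Counting half-steps from A4 to E4: -5.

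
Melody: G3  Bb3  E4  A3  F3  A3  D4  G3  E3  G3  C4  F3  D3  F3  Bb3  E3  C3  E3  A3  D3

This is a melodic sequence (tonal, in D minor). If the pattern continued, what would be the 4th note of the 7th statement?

The unit is 4 notes. Position-4 pitches of the 5 shown cells: A3, G3, F3, E3, D3.
Each moves down a 2nd. Continuing: C3 → Bb2.

Bb2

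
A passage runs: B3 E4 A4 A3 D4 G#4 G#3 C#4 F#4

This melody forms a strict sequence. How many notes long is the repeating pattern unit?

3

There are 9 notes; a 3-note unit gives 3 cells:
B3 E4 A4 | A3 D4 G#4 | G#3 C#4 F#4
Each cell is the previous one down a 2nd — so the unit is 3 notes.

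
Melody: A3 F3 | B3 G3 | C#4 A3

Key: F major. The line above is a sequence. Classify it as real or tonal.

real

Each cell has the same semitone pattern (-4,) — intervals are preserved exactly.
And B3 lies outside F major, so the sequence is real rather than tonal.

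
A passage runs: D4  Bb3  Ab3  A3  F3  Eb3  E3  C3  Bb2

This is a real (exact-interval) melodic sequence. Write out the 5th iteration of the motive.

With a 3-note motive the entries are D4, A3, E3, each down a 4th from the previous.
Carrying on: B2 → F#2.
Statement 5 starts on F#2 and keeps the same exact contour: F#2 D2 C2.

F#2 D2 C2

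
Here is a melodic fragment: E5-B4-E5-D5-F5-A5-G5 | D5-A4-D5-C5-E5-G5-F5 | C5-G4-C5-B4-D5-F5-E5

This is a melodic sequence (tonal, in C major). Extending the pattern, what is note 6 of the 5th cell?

D5

With 7-note cells, note 6 of each statement runs A5, G5, F5.
Each moves down a 2nd. Continuing: E5 → D5.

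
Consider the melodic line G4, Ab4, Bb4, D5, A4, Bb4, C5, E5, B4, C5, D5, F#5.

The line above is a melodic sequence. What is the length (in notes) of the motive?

4

Try groups of 4 (3 cells in 12 notes):
G4 Ab4 Bb4 D5 | A4 Bb4 C5 E5 | B4 C5 D5 F#5
That's a consistent up a 2nd shift per cell, and no other grouping gives one.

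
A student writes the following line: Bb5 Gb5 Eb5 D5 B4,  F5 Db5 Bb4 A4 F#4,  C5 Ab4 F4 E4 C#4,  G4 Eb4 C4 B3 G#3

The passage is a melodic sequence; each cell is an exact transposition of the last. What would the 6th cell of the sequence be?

A3 F3 D3 C#3 A#2

Taking 5-note groups, the heads are Bb5, F5, C5, G4: the pattern moves down a 4th.
Continuing the starts: D4 → A3.
From A3 the exact shape gives A3 F3 D3 C#3 A#2.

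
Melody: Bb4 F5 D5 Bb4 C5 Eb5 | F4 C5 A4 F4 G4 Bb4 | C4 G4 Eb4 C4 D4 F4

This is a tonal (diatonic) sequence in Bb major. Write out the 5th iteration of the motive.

D3 A3 F3 D3 Eb3 G3

The 6-note cells begin on Bb4, F4, C4 — each down a 4th from the last.
Continuing the starts: G3 → D3.
From D3 the diatonic shape gives D3 A3 F3 D3 Eb3 G3.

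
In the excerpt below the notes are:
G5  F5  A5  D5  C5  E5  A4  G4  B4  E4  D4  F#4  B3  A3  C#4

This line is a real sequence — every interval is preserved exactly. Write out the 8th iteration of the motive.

G#2 F#2 A#2

The 3-note cells begin on G5, D5, A4, E4, B3 — each down a 4th from the last.
Continuing the starts: F#3 → C#3 → G#2.
From G#2 the exact shape gives G#2 F#2 A#2.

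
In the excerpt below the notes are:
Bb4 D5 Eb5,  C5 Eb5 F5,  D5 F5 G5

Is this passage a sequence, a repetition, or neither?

Each 3-note cell is the previous one transposed up a 2nd.

sequence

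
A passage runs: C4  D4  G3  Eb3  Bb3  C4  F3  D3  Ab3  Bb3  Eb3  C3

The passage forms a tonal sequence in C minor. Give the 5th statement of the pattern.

Unit = 4 notes; the statements start on C4, Bb3, Ab3, moving down a 2nd each time.
Carrying on: G3 → F3.
From F3 the diatonic shape gives F3 G3 C3 Ab2.

F3 G3 C3 Ab2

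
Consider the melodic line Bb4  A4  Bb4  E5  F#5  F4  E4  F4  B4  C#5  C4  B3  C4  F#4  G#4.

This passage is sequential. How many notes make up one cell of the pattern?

Try groups of 5 (3 cells in 15 notes):
Bb4 A4 Bb4 E5 F#5 | F4 E4 F4 B4 C#5 | C4 B3 C4 F#4 G#4
Every group is a transposition down a 4th of the one before; no shorter unit works.

5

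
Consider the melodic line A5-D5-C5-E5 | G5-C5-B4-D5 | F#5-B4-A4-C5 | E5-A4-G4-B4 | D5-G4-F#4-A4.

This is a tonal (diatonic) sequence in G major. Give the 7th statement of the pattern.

B4 E4 D4 F#4

With a 4-note motive the entries are A5, G5, F#5, E5, D5, each down a 2nd from the previous.
Carrying on: C5 → B4.
Statement 7 starts on B4 and keeps the same diatonic contour: B4 E4 D4 F#4.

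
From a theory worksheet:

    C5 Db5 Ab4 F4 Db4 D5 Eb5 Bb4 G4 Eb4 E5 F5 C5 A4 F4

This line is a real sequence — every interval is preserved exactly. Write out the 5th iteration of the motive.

G#5 A5 E5 C#5 A4

Unit = 5 notes; the statements start on C5, D5, E5, moving up a 2nd each time.
Extending up a 2nd: F#5 → G#5.
Statement 5 starts on G#5 and keeps the same exact contour: G#5 A5 E5 C#5 A4.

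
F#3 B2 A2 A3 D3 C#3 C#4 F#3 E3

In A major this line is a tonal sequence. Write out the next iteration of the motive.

E4 A3 G#3

Unit = 3 notes; the statements start on F#3, A3, C#4, moving up a 3rd each time.
Statement 4 starts on E4 and keeps the same diatonic contour: E4 A3 G#3.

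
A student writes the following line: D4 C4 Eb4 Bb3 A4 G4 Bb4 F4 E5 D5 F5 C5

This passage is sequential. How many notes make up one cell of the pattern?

4

12 notes total. Splitting into 3 groups of 4:
D4 C4 Eb4 Bb3 | A4 G4 Bb4 F4 | E5 D5 F5 C5
Every group is a transposition up a 5th of the one before; no shorter unit works.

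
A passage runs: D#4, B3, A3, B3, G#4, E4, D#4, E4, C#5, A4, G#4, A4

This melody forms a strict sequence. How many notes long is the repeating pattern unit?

Try groups of 4 (3 cells in 12 notes):
D#4 B3 A3 B3 | G#4 E4 D#4 E4 | C#5 A4 G#4 A4
Every group is a transposition up a 4th of the one before; no shorter unit works.

4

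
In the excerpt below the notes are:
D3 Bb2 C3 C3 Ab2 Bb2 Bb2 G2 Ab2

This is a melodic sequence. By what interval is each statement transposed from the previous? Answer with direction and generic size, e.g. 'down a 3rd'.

down a 2nd

Taking 3-note groups, the heads are D3, C3, Bb2: the pattern moves down a 2nd.
D3 to C3 is down a 2nd.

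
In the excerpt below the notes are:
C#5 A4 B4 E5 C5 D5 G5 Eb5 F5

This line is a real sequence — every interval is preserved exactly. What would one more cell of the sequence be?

Bb5 Gb5 Ab5

Taking 3-note groups, the heads are C#5, E5, G5: the pattern moves up a 3rd.
Statement 4 starts on Bb5 and keeps the same exact contour: Bb5 Gb5 Ab5.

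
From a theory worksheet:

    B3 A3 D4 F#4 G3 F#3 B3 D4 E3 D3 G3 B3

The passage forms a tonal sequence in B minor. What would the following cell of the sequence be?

C#3 B2 E3 G3

Taking 4-note groups, the heads are B3, G3, E3: the pattern moves down a 3rd.
From C#3 the diatonic shape gives C#3 B2 E3 G3.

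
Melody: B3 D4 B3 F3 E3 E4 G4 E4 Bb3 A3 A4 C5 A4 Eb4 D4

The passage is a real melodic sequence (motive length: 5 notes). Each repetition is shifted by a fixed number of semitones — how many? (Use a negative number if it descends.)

5

Unit = 5 notes; the statements start on B3, E4, A4, moving up a 4th each time.
Counting half-steps from B3 to E4: 5.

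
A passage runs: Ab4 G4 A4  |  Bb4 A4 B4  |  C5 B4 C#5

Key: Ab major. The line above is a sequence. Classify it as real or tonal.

Each cell has the same semitone pattern (-1, 2) — intervals are preserved exactly.
And A4 lies outside Ab major, so the sequence is real rather than tonal.

real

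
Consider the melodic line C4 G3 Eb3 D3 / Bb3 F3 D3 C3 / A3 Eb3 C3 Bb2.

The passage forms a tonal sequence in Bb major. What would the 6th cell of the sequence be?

The 4-note cells begin on C4, Bb3, A3 — each down a 2nd from the last.
Continuing the starts: G3 → F3 → Eb3.
So cell 6 is Eb3 Bb2 G2 F2.

Eb3 Bb2 G2 F2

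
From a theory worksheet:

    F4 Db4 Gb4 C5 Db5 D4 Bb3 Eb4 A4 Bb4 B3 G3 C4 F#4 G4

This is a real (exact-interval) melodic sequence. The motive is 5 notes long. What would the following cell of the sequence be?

The 5-note cells begin on F4, D4, B3 — each down a 3rd from the last.
From G#3 the exact shape gives G#3 E3 A3 D#4 E4.

G#3 E3 A3 D#4 E4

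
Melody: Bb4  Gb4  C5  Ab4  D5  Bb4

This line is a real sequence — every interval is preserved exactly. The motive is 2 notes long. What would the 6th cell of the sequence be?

G#5 E5

The 2-note cells begin on Bb4, C5, D5 — each up a 2nd from the last.
Extending up a 2nd: E5 → F#5 → G#5.
So cell 6 is G#5 E5.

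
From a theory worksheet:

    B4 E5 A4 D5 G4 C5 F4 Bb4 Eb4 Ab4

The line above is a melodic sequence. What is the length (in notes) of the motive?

2

10 notes total. Splitting into 5 groups of 2:
B4 E5 | A4 D5 | G4 C5 | F4 Bb4 | Eb4 Ab4
Every group is a transposition down a 2nd of the one before; no shorter unit works.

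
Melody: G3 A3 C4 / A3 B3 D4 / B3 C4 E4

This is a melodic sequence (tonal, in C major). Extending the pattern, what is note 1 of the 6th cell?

With 3-note cells, note 1 of each statement runs G3, A3, B3.
Each moves up a 2nd. Continuing: C4 → D4 → E4.

E4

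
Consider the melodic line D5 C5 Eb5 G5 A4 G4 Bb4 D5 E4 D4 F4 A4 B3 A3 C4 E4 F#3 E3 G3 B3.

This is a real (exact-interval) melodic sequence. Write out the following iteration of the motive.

C#3 B2 D3 F#3

Taking 4-note groups, the heads are D5, A4, E4, B3, F#3: the pattern moves down a 4th.
From C#3 the exact shape gives C#3 B2 D3 F#3.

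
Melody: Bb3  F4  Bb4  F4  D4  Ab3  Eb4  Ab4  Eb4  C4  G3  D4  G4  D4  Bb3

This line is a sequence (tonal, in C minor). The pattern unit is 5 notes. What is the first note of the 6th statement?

Unit = 5 notes; the statements start on Bb3, Ab3, G3, moving down a 2nd each time.
Extending the heads down a 2nd: F3 → Eb3 → D3.

D3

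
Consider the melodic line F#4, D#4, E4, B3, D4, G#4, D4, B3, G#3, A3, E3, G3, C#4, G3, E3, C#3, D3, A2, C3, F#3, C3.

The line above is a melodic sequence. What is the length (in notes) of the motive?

21 notes total. Splitting into 3 groups of 7:
F#4 D#4 E4 B3 D4 G#4 D4 | B3 G#3 A3 E3 G3 C#4 G3 | E3 C#3 D3 A2 C3 F#3 C3
That's a consistent down a 5th shift per cell, and no other grouping gives one.

7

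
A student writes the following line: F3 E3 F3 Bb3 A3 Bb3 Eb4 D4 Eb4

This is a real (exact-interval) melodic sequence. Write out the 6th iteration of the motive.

Gb5 F5 Gb5

Taking 3-note groups, the heads are F3, Bb3, Eb4: the pattern moves up a 4th.
Extending up a 4th: Ab4 → Db5 → Gb5.
Statement 6 starts on Gb5 and keeps the same exact contour: Gb5 F5 Gb5.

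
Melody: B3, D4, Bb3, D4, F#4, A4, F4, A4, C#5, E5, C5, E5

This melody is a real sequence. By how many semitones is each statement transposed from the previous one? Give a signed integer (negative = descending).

7

Unit = 4 notes; the statements start on B3, F#4, C#5, moving up a 5th each time.
B3 to F#4 spans +7 semitones.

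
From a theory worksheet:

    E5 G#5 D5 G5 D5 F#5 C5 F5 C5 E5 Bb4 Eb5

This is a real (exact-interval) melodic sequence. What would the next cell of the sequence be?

Bb4 D5 Ab4 Db5

Unit = 4 notes; the statements start on E5, D5, C5, moving down a 2nd each time.
Statement 4 starts on Bb4 and keeps the same exact contour: Bb4 D5 Ab4 Db5.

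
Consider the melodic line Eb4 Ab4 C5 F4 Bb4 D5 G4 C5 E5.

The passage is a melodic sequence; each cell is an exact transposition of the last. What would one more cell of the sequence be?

Unit = 3 notes; the statements start on Eb4, F4, G4, moving up a 2nd each time.
Statement 4 starts on A4 and keeps the same exact contour: A4 D5 F#5.

A4 D5 F#5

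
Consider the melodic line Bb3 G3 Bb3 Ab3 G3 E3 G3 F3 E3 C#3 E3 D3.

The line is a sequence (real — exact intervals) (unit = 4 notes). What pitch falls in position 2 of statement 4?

The unit is 4 notes. Position-2 pitches of the 3 shown cells: G3, E3, C#3.
Each moves down a 3rd; the next is A#2.

A#2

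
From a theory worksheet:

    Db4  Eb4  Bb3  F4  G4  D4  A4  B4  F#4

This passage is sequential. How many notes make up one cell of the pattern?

3

Try groups of 3 (3 cells in 9 notes):
Db4 Eb4 Bb3 | F4 G4 D4 | A4 B4 F#4
Every group is a transposition up a 3rd of the one before; no shorter unit works.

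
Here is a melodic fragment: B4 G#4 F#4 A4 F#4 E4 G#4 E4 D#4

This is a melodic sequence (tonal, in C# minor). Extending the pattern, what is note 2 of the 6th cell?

B3

With 3-note cells, note 2 of each statement runs G#4, F#4, E4.
Carrying that down a 2nd forward: D#4 → C#4 → B3.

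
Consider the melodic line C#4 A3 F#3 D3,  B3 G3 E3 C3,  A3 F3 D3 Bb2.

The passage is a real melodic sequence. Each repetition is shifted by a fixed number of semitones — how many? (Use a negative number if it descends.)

The 4-note cells begin on C#4, B3, A3 — each down a 2nd from the last.
C#4 to B3 spans -2 semitones.

-2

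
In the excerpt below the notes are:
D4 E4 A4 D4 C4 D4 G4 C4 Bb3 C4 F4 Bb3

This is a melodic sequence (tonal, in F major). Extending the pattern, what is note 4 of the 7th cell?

E3

With 4-note cells, note 4 of each statement runs D4, C4, Bb3.
Each moves down a 2nd. Continuing: A3 → G3 → F3 → E3.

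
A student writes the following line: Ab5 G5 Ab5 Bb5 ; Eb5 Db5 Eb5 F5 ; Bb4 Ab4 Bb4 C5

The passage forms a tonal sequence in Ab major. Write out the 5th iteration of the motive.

C4 Bb3 C4 Db4

The 4-note cells begin on Ab5, Eb5, Bb4 — each down a 4th from the last.
Carrying on: F4 → C4.
So cell 5 is C4 Bb3 C4 Db4.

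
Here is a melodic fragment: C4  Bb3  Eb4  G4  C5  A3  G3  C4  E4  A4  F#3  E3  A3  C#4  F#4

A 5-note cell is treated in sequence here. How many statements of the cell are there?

3

15 notes in groups of 5 gives 15/5 = 3 statements.
Starts: C4, A3, F#3 — each down a 3rd.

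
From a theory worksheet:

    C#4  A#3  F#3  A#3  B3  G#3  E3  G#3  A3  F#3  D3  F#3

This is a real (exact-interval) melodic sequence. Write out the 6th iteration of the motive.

Eb3 C3 Ab2 C3

The 4-note cells begin on C#4, B3, A3 — each down a 2nd from the last.
Extending down a 2nd: G3 → F3 → Eb3.
From Eb3 the exact shape gives Eb3 C3 Ab2 C3.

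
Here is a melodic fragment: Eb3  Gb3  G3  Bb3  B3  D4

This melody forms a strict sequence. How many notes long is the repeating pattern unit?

There are 6 notes; a 2-note unit gives 3 cells:
Eb3 Gb3 | G3 Bb3 | B3 D4
That's a consistent up a 3rd shift per cell, and no other grouping gives one.

2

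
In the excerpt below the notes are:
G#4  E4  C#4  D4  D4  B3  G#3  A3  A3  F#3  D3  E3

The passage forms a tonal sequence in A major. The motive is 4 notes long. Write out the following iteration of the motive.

E3 C#3 A2 B2

Taking 4-note groups, the heads are G#4, D4, A3: the pattern moves down a 4th.
Statement 4 starts on E3 and keeps the same diatonic contour: E3 C#3 A2 B2.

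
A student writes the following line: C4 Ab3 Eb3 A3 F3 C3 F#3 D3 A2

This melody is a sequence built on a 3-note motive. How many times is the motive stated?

3

9 notes in groups of 3 gives 9/3 = 3 statements.
Starts: C4, A3, F#3 — each down a 3rd.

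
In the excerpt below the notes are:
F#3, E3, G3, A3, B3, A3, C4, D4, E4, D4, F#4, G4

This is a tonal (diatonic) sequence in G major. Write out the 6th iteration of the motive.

Taking 4-note groups, the heads are F#3, B3, E4: the pattern moves up a 4th.
Extending up a 4th: A4 → D5 → G5.
So cell 6 is G5 F#5 A5 B5.

G5 F#5 A5 B5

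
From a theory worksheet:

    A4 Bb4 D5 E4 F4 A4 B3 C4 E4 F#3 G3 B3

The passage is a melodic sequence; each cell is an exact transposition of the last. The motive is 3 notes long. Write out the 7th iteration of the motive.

The 3-note cells begin on A4, E4, B3, F#3 — each down a 4th from the last.
Extending down a 4th: C#3 → G#2 → D#2.
From D#2 the exact shape gives D#2 E2 G#2.

D#2 E2 G#2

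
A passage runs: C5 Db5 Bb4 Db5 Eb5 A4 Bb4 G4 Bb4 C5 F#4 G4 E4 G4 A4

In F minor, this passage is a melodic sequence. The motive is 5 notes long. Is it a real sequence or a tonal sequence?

real

Each cell has the same semitone pattern (1, -3, 3, 2) — intervals are preserved exactly.
And A4 lies outside F minor, so the sequence is real rather than tonal.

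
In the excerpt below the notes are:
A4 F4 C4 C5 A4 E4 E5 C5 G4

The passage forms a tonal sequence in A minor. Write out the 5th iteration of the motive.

B5 G5 D5

The 3-note cells begin on A4, C5, E5 — each up a 3rd from the last.
Continuing the starts: G5 → B5.
From B5 the diatonic shape gives B5 G5 D5.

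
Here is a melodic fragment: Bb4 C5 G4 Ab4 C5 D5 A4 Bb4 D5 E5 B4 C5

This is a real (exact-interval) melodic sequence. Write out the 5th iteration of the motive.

F#5 G#5 D#5 E5

Unit = 4 notes; the statements start on Bb4, C5, D5, moving up a 2nd each time.
Extending up a 2nd: E5 → F#5.
So cell 5 is F#5 G#5 D#5 E5.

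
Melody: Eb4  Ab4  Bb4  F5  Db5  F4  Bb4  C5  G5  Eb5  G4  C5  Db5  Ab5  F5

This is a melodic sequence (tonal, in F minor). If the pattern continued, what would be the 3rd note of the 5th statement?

The unit is 5 notes. Position-3 pitches of the 3 shown cells: Bb4, C5, Db5.
Each moves up a 2nd. Continuing: Eb5 → F5.

F5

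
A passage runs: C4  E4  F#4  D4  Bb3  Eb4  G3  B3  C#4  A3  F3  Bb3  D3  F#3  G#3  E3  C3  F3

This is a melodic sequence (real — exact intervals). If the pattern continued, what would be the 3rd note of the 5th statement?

A#2

The unit is 6 notes. Position-3 pitches of the 3 shown cells: F#4, C#4, G#3.
Each moves down a 4th. Continuing: D#3 → A#2.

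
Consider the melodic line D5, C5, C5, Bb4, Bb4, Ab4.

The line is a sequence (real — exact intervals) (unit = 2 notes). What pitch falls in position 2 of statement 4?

With 2-note cells, note 2 of each statement runs C5, Bb4, Ab4.
Each moves down a 2nd; the next is Gb4.

Gb4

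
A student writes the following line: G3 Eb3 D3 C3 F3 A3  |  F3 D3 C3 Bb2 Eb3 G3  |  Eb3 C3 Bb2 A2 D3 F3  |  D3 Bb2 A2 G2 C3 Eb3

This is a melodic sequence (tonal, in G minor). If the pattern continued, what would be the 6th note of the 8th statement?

With 6-note cells, note 6 of each statement runs A3, G3, F3, Eb3.
Carrying that down a 2nd forward: D3 → C3 → Bb2 → A2.

A2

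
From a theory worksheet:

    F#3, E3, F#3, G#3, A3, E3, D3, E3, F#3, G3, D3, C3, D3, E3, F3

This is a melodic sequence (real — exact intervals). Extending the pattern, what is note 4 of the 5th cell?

The unit is 5 notes. Position-4 pitches of the 3 shown cells: G#3, F#3, E3.
Extending down a 2nd: D3 → C3.

C3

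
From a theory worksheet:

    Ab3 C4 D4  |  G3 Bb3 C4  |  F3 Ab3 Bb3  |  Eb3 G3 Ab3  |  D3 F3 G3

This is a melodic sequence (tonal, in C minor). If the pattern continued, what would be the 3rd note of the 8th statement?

D3

The unit is 3 notes. Position-3 pitches of the 5 shown cells: D4, C4, Bb3, Ab3, G3.
Carrying that down a 2nd forward: F3 → Eb3 → D3.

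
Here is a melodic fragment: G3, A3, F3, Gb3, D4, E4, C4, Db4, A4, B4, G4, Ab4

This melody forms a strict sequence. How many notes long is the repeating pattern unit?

4

There are 12 notes; a 4-note unit gives 3 cells:
G3 A3 F3 Gb3 | D4 E4 C4 Db4 | A4 B4 G4 Ab4
That's a consistent up a 5th shift per cell, and no other grouping gives one.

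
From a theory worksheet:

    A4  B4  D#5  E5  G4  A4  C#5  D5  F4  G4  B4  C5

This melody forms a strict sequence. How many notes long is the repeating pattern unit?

4

12 notes total. Splitting into 3 groups of 4:
A4 B4 D#5 E5 | G4 A4 C#5 D5 | F4 G4 B4 C5
That's a consistent down a 2nd shift per cell, and no other grouping gives one.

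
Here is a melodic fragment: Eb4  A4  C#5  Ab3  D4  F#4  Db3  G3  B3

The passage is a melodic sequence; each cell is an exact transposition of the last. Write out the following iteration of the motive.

Gb2 C3 E3

Unit = 3 notes; the statements start on Eb4, Ab3, Db3, moving down a 5th each time.
From Gb2 the exact shape gives Gb2 C3 E3.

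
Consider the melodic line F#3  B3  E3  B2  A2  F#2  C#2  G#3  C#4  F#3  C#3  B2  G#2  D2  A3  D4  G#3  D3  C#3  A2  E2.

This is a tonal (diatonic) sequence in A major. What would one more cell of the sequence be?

B3 E4 A3 E3 D3 B2 F#2

The 7-note cells begin on F#3, G#3, A3 — each up a 2nd from the last.
From B3 the diatonic shape gives B3 E4 A3 E3 D3 B2 F#2.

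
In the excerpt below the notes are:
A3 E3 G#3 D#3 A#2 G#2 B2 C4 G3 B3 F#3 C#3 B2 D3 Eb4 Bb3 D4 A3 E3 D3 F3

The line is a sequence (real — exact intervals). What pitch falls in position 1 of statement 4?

Gb4

The unit is 7 notes. Position-1 pitches of the 3 shown cells: A3, C4, Eb4.
One more up a 3rd gives Gb4.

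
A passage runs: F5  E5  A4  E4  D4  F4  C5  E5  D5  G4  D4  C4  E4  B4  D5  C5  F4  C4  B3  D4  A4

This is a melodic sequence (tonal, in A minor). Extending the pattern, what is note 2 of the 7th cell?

With 7-note cells, note 2 of each statement runs E5, D5, C5.
Carrying that down a 2nd forward: B4 → A4 → G4 → F4.

F4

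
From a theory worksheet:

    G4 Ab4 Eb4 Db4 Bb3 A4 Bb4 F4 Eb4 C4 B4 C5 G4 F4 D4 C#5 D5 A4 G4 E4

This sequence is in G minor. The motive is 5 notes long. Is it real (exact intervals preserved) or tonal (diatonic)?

Each cell has the same semitone pattern (1, -5, -2, -3) — intervals are preserved exactly.
And Ab4 lies outside G minor, so the sequence is real rather than tonal.

real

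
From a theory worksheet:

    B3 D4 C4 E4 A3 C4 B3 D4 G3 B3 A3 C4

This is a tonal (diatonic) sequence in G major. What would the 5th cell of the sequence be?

The 4-note cells begin on B3, A3, G3 — each down a 2nd from the last.
Continuing the starts: F#3 → E3.
From E3 the diatonic shape gives E3 G3 F#3 A3.

E3 G3 F#3 A3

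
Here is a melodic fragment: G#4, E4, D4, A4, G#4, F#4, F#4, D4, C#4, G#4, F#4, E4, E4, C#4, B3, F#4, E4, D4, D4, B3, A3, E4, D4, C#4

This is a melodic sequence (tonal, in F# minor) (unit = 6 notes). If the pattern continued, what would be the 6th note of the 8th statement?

F#3

Grouping in 6s, the 6th note of each cell is F#4, E4, D4, C#4.
Extending down a 2nd: B3 → A3 → G#3 → F#3.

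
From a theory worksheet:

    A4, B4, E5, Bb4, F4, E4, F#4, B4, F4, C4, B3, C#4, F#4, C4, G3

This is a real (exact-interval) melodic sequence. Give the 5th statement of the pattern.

With a 5-note motive the entries are A4, E4, B3, each down a 4th from the previous.
Extending down a 4th: F#3 → C#3.
Statement 5 starts on C#3 and keeps the same exact contour: C#3 D#3 G#3 D3 A2.

C#3 D#3 G#3 D3 A2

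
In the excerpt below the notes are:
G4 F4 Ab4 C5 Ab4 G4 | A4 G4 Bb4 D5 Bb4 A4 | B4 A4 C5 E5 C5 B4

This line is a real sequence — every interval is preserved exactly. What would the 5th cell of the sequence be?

D#5 C#5 E5 G#5 E5 D#5

The 6-note cells begin on G4, A4, B4 — each up a 2nd from the last.
Continuing the starts: C#5 → D#5.
From D#5 the exact shape gives D#5 C#5 E5 G#5 E5 D#5.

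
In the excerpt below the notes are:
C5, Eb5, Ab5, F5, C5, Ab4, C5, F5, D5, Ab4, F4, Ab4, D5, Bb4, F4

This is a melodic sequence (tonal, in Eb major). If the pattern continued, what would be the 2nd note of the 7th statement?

G3

Grouping in 5s, the 2nd note of each cell is Eb5, C5, Ab4.
Each moves down a 3rd. Continuing: F4 → D4 → Bb3 → G3.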